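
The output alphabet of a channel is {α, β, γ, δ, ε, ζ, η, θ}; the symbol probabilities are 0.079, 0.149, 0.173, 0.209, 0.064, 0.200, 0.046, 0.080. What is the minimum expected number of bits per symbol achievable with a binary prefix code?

Repeatedly combine the two least-probable nodes; the expected code length is the sum of the merged weights.
merge 23/500 + 8/125 → 11/100
merge 79/1000 + 2/25 → 159/1000
merge 11/100 + 149/1000 → 259/1000
merge 159/1000 + 173/1000 → 83/250
merge 1/5 + 209/1000 → 409/1000
merge 259/1000 + 83/250 → 591/1000
merge 409/1000 + 591/1000 → 1
L = 11/100 + 159/1000 + 259/1000 + 83/250 + 409/1000 + 591/1000 + 1 = 143/50 = 2.86 bits/symbol.

2.86 bits/symbol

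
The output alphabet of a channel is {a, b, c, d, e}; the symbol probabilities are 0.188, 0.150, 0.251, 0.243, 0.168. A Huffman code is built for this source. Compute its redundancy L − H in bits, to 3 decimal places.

Entropy H = −Σ p log₂ p ≈ 2.2927 bits.
Huffman merges: 3/20+21/125→159/500; 47/250+243/1000→431/1000; 251/1000+159/500→569/1000; 431/1000+569/1000→1. L = 1159/500 ≈ 2.3180.
L − H = 2.3180 − 2.2927 = 0.025 bits.

0.025 bits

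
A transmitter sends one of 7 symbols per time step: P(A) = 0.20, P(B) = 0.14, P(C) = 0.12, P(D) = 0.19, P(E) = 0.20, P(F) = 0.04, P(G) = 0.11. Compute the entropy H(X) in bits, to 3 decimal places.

H = −Σ pᵢ log₂ pᵢ.
−0.20·log₂(0.20) = 0.4644
−0.14·log₂(0.14) = 0.3971
−0.12·log₂(0.12) = 0.3671
−0.19·log₂(0.19) = 0.4552
−0.20·log₂(0.20) = 0.4644
−0.04·log₂(0.04) = 0.1858
−0.11·log₂(0.11) = 0.3503
Sum ≈ 2.6842 → 2.684 bits.

2.684 bits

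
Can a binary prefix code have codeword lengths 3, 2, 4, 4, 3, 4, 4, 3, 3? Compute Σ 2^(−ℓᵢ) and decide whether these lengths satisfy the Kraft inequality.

1; yes

With common denominator 2^4 = 16: Σ 2^(−ℓᵢ) = 2/16 + 4/16 + 1/16 + 1/16 + 2/16 + 1/16 + 1/16 + 2/16 + 2/16 = 16/16 = 1.
Kraft's inequality requires Σ ≤ 1; here Σ = 1 ≤ 1, so such a prefix code exists.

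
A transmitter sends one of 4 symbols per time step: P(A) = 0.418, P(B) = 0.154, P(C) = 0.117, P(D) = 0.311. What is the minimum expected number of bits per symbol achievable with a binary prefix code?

Repeatedly combine the two least-probable nodes; the expected code length is the sum of the merged weights.
merge 117/1000 + 77/500 → 271/1000
merge 271/1000 + 311/1000 → 291/500
merge 209/500 + 291/500 → 1
L = 271/1000 + 291/500 + 1 = 1853/1000 = 1.853 bits/symbol.

1.853 bits/symbol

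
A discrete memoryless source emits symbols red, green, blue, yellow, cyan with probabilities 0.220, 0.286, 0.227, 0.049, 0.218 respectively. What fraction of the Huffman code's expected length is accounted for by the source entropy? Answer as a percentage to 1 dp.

95.9%

Entropy H = −Σ p log₂ p ≈ 2.1750 bits.
Huffman merges: 49/1000+109/500→267/1000; 11/50+227/1000→447/1000; 267/1000+143/500→553/1000; 447/1000+553/1000→1. L = 2267/1000 ≈ 2.2670.
Efficiency = H/L = 2.1750/2.2670 = 95.9%.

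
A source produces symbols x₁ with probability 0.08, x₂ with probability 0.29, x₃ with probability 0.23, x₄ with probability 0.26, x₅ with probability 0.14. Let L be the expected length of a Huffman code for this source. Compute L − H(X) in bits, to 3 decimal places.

0.021 bits

Entropy H = −Σ p log₂ p ≈ 2.1995 bits.
Huffman merges: 2/25+7/50→11/50; 11/50+23/100→9/20; 13/50+29/100→11/20; 9/20+11/20→1. L = 111/50 ≈ 2.2200.
L − H = 2.2200 − 2.1995 = 0.021 bits.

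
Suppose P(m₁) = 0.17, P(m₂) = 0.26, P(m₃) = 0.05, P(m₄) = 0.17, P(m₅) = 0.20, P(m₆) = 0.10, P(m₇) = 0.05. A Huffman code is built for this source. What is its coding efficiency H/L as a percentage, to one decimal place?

98.6%

Entropy H = −Σ p log₂ p ≈ 2.6032 bits.
Huffman merges: 1/20+1/20→1/10; 1/10+1/10→1/5; 17/100+17/100→17/50; 1/5+1/5→2/5; 13/50+17/50→3/5; 2/5+3/5→1. L = 66/25 ≈ 2.6400.
Efficiency = H/L = 2.6032/2.6400 = 98.6%.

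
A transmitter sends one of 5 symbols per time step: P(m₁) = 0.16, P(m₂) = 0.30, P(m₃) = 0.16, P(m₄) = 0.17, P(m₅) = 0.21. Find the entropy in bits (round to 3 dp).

H = −Σ pᵢ log₂ pᵢ.
−0.16·log₂(0.16) = 0.4230
−0.30·log₂(0.30) = 0.5211
−0.16·log₂(0.16) = 0.4230
−0.17·log₂(0.17) = 0.4346
−0.21·log₂(0.21) = 0.4728
Sum ≈ 2.2745 → 2.275 bits.

2.275 bits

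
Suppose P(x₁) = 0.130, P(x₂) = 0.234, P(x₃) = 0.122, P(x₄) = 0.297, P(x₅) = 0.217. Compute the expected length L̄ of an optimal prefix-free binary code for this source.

Repeatedly combine the two least-probable nodes; the expected code length is the sum of the merged weights.
merge 61/500 + 13/100 → 63/250
merge 217/1000 + 117/500 → 451/1000
merge 63/250 + 297/1000 → 549/1000
merge 451/1000 + 549/1000 → 1
L = 63/250 + 451/1000 + 549/1000 + 1 = 563/250 = 2.252 bits/symbol.

2.252 bits/symbol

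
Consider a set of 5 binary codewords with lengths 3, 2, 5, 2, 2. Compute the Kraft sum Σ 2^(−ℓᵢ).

0.90625

With common denominator 2^5 = 32: Σ 2^(−ℓᵢ) = 4/32 + 8/32 + 1/32 + 8/32 + 8/32 = 29/32 = 0.90625.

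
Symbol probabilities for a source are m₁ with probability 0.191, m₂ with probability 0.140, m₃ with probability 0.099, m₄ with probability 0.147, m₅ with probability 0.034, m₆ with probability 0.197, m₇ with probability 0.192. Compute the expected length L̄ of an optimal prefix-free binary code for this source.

2.744 bits/symbol

Repeatedly combine the two least-probable nodes; the expected code length is the sum of the merged weights.
merge 17/500 + 99/1000 → 133/1000
merge 133/1000 + 7/50 → 273/1000
merge 147/1000 + 191/1000 → 169/500
merge 24/125 + 197/1000 → 389/1000
merge 273/1000 + 169/500 → 611/1000
merge 389/1000 + 611/1000 → 1
L = 133/1000 + 273/1000 + 169/500 + 389/1000 + 611/1000 + 1 = 343/125 = 2.744 bits/symbol.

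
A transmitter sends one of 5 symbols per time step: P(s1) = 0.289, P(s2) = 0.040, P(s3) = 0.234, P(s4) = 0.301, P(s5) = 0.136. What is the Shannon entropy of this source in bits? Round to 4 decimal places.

2.1065 bits

H = −Σ pᵢ log₂ pᵢ.
−0.289·log₂(0.289) = 0.5176
−0.040·log₂(0.040) = 0.1858
−0.234·log₂(0.234) = 0.4903
−0.301·log₂(0.301) = 0.5214
−0.136·log₂(0.136) = 0.3915
Sum ≈ 2.1065 → 2.1065 bits.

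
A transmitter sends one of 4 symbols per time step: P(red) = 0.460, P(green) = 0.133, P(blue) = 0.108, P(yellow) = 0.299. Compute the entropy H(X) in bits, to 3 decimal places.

H = −Σ pᵢ log₂ pᵢ.
−0.460·log₂(0.460) = 0.5153
−0.133·log₂(0.133) = 0.3871
−0.108·log₂(0.108) = 0.3468
−0.299·log₂(0.299) = 0.5208
Sum ≈ 1.7700 → 1.770 bits.

1.770 bits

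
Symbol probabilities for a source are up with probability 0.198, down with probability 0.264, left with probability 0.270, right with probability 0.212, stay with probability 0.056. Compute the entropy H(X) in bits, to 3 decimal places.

2.187 bits

H = −Σ pᵢ log₂ pᵢ.
−0.198·log₂(0.198) = 0.4626
−0.264·log₂(0.264) = 0.5072
−0.270·log₂(0.270) = 0.5100
−0.212·log₂(0.212) = 0.4744
−0.056·log₂(0.056) = 0.2329
Sum ≈ 2.1872 → 2.187 bits.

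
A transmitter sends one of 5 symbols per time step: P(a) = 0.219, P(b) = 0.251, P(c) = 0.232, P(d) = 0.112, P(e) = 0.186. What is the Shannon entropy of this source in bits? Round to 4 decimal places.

2.2745 bits

H = −Σ pᵢ log₂ pᵢ.
−0.219·log₂(0.219) = 0.4798
−0.251·log₂(0.251) = 0.5006
−0.232·log₂(0.232) = 0.4890
−0.112·log₂(0.112) = 0.3537
−0.186·log₂(0.186) = 0.4514
Sum ≈ 2.2745 → 2.2745 bits.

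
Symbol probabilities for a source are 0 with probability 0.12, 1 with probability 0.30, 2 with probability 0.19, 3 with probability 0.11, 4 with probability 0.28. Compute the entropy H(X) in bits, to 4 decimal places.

H = −Σ pᵢ log₂ pᵢ.
−0.12·log₂(0.12) = 0.3671
−0.30·log₂(0.30) = 0.5211
−0.19·log₂(0.19) = 0.4552
−0.11·log₂(0.11) = 0.3503
−0.28·log₂(0.28) = 0.5142
Sum ≈ 2.2079 → 2.2079 bits.

2.2079 bits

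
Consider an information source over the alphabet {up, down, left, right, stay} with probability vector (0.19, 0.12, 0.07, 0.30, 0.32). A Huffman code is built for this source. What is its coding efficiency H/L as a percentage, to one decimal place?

97.6%

Entropy H = −Σ p log₂ p ≈ 2.1380 bits.
Huffman merges: 7/100+3/25→19/100; 19/100+19/100→19/50; 3/10+8/25→31/50; 19/50+31/50→1. L = 219/100 ≈ 2.1900.
Efficiency = H/L = 2.1380/2.1900 = 97.6%.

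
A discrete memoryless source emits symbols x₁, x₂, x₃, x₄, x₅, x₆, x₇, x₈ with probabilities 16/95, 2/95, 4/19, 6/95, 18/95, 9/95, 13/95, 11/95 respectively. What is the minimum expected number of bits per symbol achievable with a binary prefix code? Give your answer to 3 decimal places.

Repeatedly combine the two least-probable nodes; the expected code length is the sum of the merged weights.
merge 2/95 + 6/95 → 8/95
merge 8/95 + 9/95 → 17/95
merge 11/95 + 13/95 → 24/95
merge 16/95 + 17/95 → 33/95
merge 18/95 + 4/19 → 2/5
merge 24/95 + 33/95 → 3/5
merge 2/5 + 3/5 → 1
L = 8/95 + 17/95 + 24/95 + 33/95 + 2/5 + 3/5 + 1 = 272/95 ≈ 2.863 bits/symbol.

2.863 bits/symbol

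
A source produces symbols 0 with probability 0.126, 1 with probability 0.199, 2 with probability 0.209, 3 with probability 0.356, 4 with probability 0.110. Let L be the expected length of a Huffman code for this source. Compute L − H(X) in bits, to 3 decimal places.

0.043 bits

Entropy H = −Σ p log₂ p ≈ 2.1928 bits.
Huffman merges: 11/100+63/500→59/250; 199/1000+209/1000→51/125; 59/250+89/250→74/125; 51/125+74/125→1. L = 559/250 ≈ 2.2360.
L − H = 2.2360 − 2.1928 = 0.043 bits.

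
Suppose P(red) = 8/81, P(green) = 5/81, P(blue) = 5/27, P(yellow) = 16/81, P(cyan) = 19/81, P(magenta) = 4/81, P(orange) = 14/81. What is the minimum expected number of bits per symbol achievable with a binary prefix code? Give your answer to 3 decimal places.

Repeatedly combine the two least-probable nodes; the expected code length is the sum of the merged weights.
merge 4/81 + 5/81 → 1/9
merge 8/81 + 1/9 → 17/81
merge 14/81 + 5/27 → 29/81
merge 16/81 + 17/81 → 11/27
merge 19/81 + 29/81 → 16/27
merge 11/27 + 16/27 → 1
L = 1/9 + 17/81 + 29/81 + 11/27 + 16/27 + 1 = 217/81 ≈ 2.679 bits/symbol.

2.679 bits/symbol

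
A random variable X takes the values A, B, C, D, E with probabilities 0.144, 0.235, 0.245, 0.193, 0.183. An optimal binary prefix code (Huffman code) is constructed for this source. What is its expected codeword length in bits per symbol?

2.327 bits/symbol

Repeatedly combine the two least-probable nodes; the expected code length is the sum of the merged weights.
merge 18/125 + 183/1000 → 327/1000
merge 193/1000 + 47/200 → 107/250
merge 49/200 + 327/1000 → 143/250
merge 107/250 + 143/250 → 1
L = 327/1000 + 107/250 + 143/250 + 1 = 2327/1000 = 2.327 bits/symbol.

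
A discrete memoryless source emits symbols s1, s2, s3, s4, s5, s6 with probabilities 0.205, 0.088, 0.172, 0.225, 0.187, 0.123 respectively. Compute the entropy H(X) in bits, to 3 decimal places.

H = −Σ pᵢ log₂ pᵢ.
−0.205·log₂(0.205) = 0.4687
−0.088·log₂(0.088) = 0.3086
−0.172·log₂(0.172) = 0.4368
−0.225·log₂(0.225) = 0.4842
−0.187·log₂(0.187) = 0.4523
−0.123·log₂(0.123) = 0.3719
Sum ≈ 2.5224 → 2.522 bits.

2.522 bits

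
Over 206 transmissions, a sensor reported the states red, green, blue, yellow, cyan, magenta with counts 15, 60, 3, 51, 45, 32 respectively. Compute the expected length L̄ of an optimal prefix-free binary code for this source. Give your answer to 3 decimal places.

2.330 bits/symbol

Probabilities are the counts divided by 206.
Repeatedly combine the two least-probable nodes; the expected code length is the sum of the merged weights.
merge 3/206 + 15/206 → 9/103
merge 9/103 + 16/103 → 25/103
merge 45/206 + 25/103 → 95/206
merge 51/206 + 30/103 → 111/206
merge 95/206 + 111/206 → 1
L = 9/103 + 25/103 + 95/206 + 111/206 + 1 = 240/103 ≈ 2.330 bits/symbol.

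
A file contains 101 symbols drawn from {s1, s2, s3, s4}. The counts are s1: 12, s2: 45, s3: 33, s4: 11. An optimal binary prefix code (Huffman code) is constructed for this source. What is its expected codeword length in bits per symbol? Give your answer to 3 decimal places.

1.782 bits/symbol

Probabilities are the counts divided by 101.
Repeatedly combine the two least-probable nodes; the expected code length is the sum of the merged weights.
merge 11/101 + 12/101 → 23/101
merge 23/101 + 33/101 → 56/101
merge 45/101 + 56/101 → 1
L = 23/101 + 56/101 + 1 = 180/101 ≈ 1.782 bits/symbol.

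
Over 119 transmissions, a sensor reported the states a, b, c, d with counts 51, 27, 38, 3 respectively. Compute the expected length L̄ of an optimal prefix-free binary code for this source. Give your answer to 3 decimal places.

1.824 bits/symbol

Probabilities are the counts divided by 119.
Repeatedly combine the two least-probable nodes; the expected code length is the sum of the merged weights.
merge 3/119 + 27/119 → 30/119
merge 30/119 + 38/119 → 4/7
merge 3/7 + 4/7 → 1
L = 30/119 + 4/7 + 1 = 31/17 ≈ 1.824 bits/symbol.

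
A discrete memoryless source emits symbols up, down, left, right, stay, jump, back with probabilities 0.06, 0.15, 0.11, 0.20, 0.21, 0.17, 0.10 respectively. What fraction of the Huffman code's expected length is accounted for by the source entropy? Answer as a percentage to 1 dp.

Entropy H = −Σ p log₂ p ≈ 2.7084 bits.
Huffman merges: 3/50+1/10→4/25; 11/100+3/20→13/50; 4/25+17/100→33/100; 1/5+21/100→41/100; 13/50+33/100→59/100; 41/100+59/100→1. L = 11/4 ≈ 2.7500.
Efficiency = H/L = 2.7084/2.7500 = 98.5%.

98.5%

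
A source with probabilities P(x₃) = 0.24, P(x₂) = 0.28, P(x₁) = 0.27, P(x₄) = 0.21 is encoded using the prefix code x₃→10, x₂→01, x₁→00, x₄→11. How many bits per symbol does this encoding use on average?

L̄ = Σ pᵢ·ℓᵢ = 0.24·2 + 0.28·2 + 0.27·2 + 0.21·2 = 2 bits/symbol.

2 bits/symbol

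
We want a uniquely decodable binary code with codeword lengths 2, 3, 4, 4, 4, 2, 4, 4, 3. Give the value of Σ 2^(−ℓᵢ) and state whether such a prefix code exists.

1.0625; no

With common denominator 2^4 = 16: Σ 2^(−ℓᵢ) = 4/16 + 2/16 + 1/16 + 1/16 + 1/16 + 4/16 + 1/16 + 1/16 + 2/16 = 17/16 = 1.0625.
Kraft's inequality requires Σ ≤ 1; here Σ = 1.0625 > 1, so no such prefix code exists.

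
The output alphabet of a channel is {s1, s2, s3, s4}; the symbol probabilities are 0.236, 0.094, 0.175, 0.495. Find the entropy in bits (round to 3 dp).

H = −Σ pᵢ log₂ pᵢ.
−0.236·log₂(0.236) = 0.4916
−0.094·log₂(0.094) = 0.3207
−0.175·log₂(0.175) = 0.4401
−0.495·log₂(0.495) = 0.5022
Sum ≈ 1.7545 → 1.755 bits.

1.755 bits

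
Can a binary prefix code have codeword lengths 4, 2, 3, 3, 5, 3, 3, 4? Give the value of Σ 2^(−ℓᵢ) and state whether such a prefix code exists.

0.90625; yes

With common denominator 2^5 = 32: Σ 2^(−ℓᵢ) = 2/32 + 8/32 + 4/32 + 4/32 + 1/32 + 4/32 + 4/32 + 2/32 = 29/32 = 0.90625.
Kraft's inequality requires Σ ≤ 1; here Σ = 0.90625 ≤ 1, so such a prefix code exists.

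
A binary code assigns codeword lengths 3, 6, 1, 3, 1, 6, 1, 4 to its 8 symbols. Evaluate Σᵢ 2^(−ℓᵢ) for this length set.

With common denominator 2^6 = 64: Σ 2^(−ℓᵢ) = 8/64 + 1/64 + 32/64 + 8/64 + 32/64 + 1/64 + 32/64 + 4/64 = 118/64 = 1.84375.

1.84375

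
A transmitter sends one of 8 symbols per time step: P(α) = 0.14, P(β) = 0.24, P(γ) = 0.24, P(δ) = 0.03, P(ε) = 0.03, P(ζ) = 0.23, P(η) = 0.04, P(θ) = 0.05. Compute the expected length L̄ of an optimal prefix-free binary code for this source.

2.59 bits/symbol

Repeatedly combine the two least-probable nodes; the expected code length is the sum of the merged weights.
merge 3/100 + 3/100 → 3/50
merge 1/25 + 1/20 → 9/100
merge 3/50 + 9/100 → 3/20
merge 7/50 + 3/20 → 29/100
merge 23/100 + 6/25 → 47/100
merge 6/25 + 29/100 → 53/100
merge 47/100 + 53/100 → 1
L = 3/50 + 9/100 + 3/20 + 29/100 + 47/100 + 53/100 + 1 = 259/100 = 2.59 bits/symbol.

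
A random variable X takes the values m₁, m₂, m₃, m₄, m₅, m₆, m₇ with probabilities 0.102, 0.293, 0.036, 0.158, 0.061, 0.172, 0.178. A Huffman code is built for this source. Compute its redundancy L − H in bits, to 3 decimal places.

0.052 bits

Entropy H = −Σ p log₂ p ≈ 2.5742 bits.
Huffman merges: 9/250+61/1000→97/1000; 97/1000+51/500→199/1000; 79/500+43/250→33/100; 89/500+199/1000→377/1000; 293/1000+33/100→623/1000; 377/1000+623/1000→1. L = 1313/500 ≈ 2.6260.
L − H = 2.6260 − 2.5742 = 0.052 bits.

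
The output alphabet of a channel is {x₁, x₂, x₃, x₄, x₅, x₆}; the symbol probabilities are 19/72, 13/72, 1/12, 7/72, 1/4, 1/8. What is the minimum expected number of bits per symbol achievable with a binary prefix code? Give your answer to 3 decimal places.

2.486 bits/symbol

Repeatedly combine the two least-probable nodes; the expected code length is the sum of the merged weights.
merge 1/12 + 7/72 → 13/72
merge 1/8 + 13/72 → 11/36
merge 13/72 + 1/4 → 31/72
merge 19/72 + 11/36 → 41/72
merge 31/72 + 41/72 → 1
L = 13/72 + 11/36 + 31/72 + 41/72 + 1 = 179/72 ≈ 2.486 bits/symbol.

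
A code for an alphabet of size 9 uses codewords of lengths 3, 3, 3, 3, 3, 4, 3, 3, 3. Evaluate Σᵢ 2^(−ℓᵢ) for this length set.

With common denominator 2^4 = 16: Σ 2^(−ℓᵢ) = 2/16 + 2/16 + 2/16 + 2/16 + 2/16 + 1/16 + 2/16 + 2/16 + 2/16 = 17/16 = 1.0625.

1.0625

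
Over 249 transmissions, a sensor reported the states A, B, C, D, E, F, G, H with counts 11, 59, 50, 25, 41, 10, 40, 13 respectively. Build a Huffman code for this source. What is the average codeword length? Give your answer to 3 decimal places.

2.783 bits/symbol

Probabilities are the counts divided by 249.
Repeatedly combine the two least-probable nodes; the expected code length is the sum of the merged weights.
merge 10/249 + 11/249 → 7/83
merge 13/249 + 7/83 → 34/249
merge 25/249 + 34/249 → 59/249
merge 40/249 + 41/249 → 27/83
merge 50/249 + 59/249 → 109/249
merge 59/249 + 27/83 → 140/249
merge 109/249 + 140/249 → 1
L = 7/83 + 34/249 + 59/249 + 27/83 + 109/249 + 140/249 + 1 = 231/83 ≈ 2.783 bits/symbol.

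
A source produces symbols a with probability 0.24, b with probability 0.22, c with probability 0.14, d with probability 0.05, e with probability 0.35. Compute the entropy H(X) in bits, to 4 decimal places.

2.1180 bits

H = −Σ pᵢ log₂ pᵢ.
−0.24·log₂(0.24) = 0.4941
−0.22·log₂(0.22) = 0.4806
−0.14·log₂(0.14) = 0.3971
−0.05·log₂(0.05) = 0.2161
−0.35·log₂(0.35) = 0.5301
Sum ≈ 2.1180 → 2.1180 bits.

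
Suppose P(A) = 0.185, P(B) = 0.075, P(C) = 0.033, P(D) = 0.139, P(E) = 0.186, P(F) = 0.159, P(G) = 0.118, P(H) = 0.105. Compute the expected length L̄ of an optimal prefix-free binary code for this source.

2.922 bits/symbol

Repeatedly combine the two least-probable nodes; the expected code length is the sum of the merged weights.
merge 33/1000 + 3/40 → 27/250
merge 21/200 + 27/250 → 213/1000
merge 59/500 + 139/1000 → 257/1000
merge 159/1000 + 37/200 → 43/125
merge 93/500 + 213/1000 → 399/1000
merge 257/1000 + 43/125 → 601/1000
merge 399/1000 + 601/1000 → 1
L = 27/250 + 213/1000 + 257/1000 + 43/125 + 399/1000 + 601/1000 + 1 = 1461/500 = 2.922 bits/symbol.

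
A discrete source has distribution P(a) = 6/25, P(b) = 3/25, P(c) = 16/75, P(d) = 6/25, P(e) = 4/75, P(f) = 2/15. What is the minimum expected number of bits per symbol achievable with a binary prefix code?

Repeatedly combine the two least-probable nodes; the expected code length is the sum of the merged weights.
merge 4/75 + 3/25 → 13/75
merge 2/15 + 13/75 → 23/75
merge 16/75 + 6/25 → 34/75
merge 6/25 + 23/75 → 41/75
merge 34/75 + 41/75 → 1
L = 13/75 + 23/75 + 34/75 + 41/75 + 1 = 62/25 = 2.48 bits/symbol.

2.48 bits/symbol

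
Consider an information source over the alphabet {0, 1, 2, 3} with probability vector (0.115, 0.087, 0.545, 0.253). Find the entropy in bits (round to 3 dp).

1.644 bits

H = −Σ pᵢ log₂ pᵢ.
−0.115·log₂(0.115) = 0.3588
−0.087·log₂(0.087) = 0.3065
−0.545·log₂(0.545) = 0.4772
−0.253·log₂(0.253) = 0.5016
Sum ≈ 1.6442 → 1.644 bits.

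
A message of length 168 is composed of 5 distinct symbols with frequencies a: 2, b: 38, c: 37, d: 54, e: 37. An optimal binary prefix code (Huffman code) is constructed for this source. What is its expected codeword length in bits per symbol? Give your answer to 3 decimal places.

Probabilities are the counts divided by 168.
Repeatedly combine the two least-probable nodes; the expected code length is the sum of the merged weights.
merge 1/84 + 37/168 → 13/56
merge 37/168 + 19/84 → 25/56
merge 13/56 + 9/28 → 31/56
merge 25/56 + 31/56 → 1
L = 13/56 + 25/56 + 31/56 + 1 = 125/56 ≈ 2.232 bits/symbol.

2.232 bits/symbol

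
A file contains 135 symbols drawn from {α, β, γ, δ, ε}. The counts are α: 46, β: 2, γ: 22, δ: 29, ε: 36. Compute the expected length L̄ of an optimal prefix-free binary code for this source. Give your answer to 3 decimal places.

2.178 bits/symbol

Probabilities are the counts divided by 135.
Repeatedly combine the two least-probable nodes; the expected code length is the sum of the merged weights.
merge 2/135 + 22/135 → 8/45
merge 8/45 + 29/135 → 53/135
merge 4/15 + 46/135 → 82/135
merge 53/135 + 82/135 → 1
L = 8/45 + 53/135 + 82/135 + 1 = 98/45 ≈ 2.178 bits/symbol.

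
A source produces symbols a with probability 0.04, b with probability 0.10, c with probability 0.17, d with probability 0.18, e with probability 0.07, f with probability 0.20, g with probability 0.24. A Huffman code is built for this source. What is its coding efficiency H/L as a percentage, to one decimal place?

98.3%

Entropy H = −Σ p log₂ p ≈ 2.6249 bits.
Huffman merges: 1/25+7/100→11/100; 1/10+11/100→21/100; 17/100+9/50→7/20; 1/5+21/100→41/100; 6/25+7/20→59/100; 41/100+59/100→1. L = 267/100 ≈ 2.6700.
Efficiency = H/L = 2.6249/2.6700 = 98.3%.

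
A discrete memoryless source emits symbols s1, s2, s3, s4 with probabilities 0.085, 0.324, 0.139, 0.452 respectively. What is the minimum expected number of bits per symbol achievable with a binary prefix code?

Repeatedly combine the two least-probable nodes; the expected code length is the sum of the merged weights.
merge 17/200 + 139/1000 → 28/125
merge 28/125 + 81/250 → 137/250
merge 113/250 + 137/250 → 1
L = 28/125 + 137/250 + 1 = 443/250 = 1.772 bits/symbol.

1.772 bits/symbol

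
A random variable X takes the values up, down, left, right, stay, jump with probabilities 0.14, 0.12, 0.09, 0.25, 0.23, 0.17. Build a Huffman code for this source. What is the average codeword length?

Repeatedly combine the two least-probable nodes; the expected code length is the sum of the merged weights.
merge 9/100 + 3/25 → 21/100
merge 7/50 + 17/100 → 31/100
merge 21/100 + 23/100 → 11/25
merge 1/4 + 31/100 → 14/25
merge 11/25 + 14/25 → 1
L = 21/100 + 31/100 + 11/25 + 14/25 + 1 = 63/25 = 2.52 bits/symbol.

2.52 bits/symbol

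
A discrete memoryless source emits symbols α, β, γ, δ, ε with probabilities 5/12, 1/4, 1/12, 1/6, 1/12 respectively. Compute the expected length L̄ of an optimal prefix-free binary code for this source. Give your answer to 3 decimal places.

Repeatedly combine the two least-probable nodes; the expected code length is the sum of the merged weights.
merge 1/12 + 1/12 → 1/6
merge 1/6 + 1/6 → 1/3
merge 1/4 + 1/3 → 7/12
merge 5/12 + 7/12 → 1
L = 1/6 + 1/3 + 7/12 + 1 = 25/12 ≈ 2.083 bits/symbol.

2.083 bits/symbol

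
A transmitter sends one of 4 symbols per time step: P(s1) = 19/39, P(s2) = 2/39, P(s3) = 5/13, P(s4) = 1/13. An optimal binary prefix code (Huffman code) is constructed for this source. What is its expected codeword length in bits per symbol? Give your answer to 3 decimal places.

1.641 bits/symbol

Repeatedly combine the two least-probable nodes; the expected code length is the sum of the merged weights.
merge 2/39 + 1/13 → 5/39
merge 5/39 + 5/13 → 20/39
merge 19/39 + 20/39 → 1
L = 5/39 + 20/39 + 1 = 64/39 ≈ 1.641 bits/symbol.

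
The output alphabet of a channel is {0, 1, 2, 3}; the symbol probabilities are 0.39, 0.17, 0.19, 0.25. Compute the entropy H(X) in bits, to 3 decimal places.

1.920 bits

H = −Σ pᵢ log₂ pᵢ.
−0.39·log₂(0.39) = 0.5298
−0.17·log₂(0.17) = 0.4346
−0.19·log₂(0.19) = 0.4552
−0.25·log₂(0.25) = 0.5000
Sum ≈ 1.9196 → 1.920 bits.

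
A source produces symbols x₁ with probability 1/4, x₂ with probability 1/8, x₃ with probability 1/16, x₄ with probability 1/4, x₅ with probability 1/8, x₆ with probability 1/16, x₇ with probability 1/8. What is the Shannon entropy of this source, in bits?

Each probability is a power of 1/2, so log₂(1/p) is an integer.
H = Σ p·log₂(1/p) = 1/4·2 + 1/8·3 + 1/16·4 + 1/4·2 + 1/8·3 + 1/16·4 + 1/8·3 = 2.625 bits.

2.625 bits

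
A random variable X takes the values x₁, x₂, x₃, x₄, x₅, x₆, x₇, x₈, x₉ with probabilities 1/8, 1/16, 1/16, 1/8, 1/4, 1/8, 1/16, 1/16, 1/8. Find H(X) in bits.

3 bits

Each probability is a power of 1/2, so log₂(1/p) is an integer.
H = Σ p·log₂(1/p) = 1/8·3 + 1/16·4 + 1/16·4 + 1/8·3 + 1/4·2 + 1/8·3 + 1/16·4 + 1/16·4 + 1/8·3 = 3 bits.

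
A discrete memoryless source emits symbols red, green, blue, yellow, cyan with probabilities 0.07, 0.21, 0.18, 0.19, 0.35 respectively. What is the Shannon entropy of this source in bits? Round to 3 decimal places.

H = −Σ pᵢ log₂ pᵢ.
−0.07·log₂(0.07) = 0.2686
−0.21·log₂(0.21) = 0.4728
−0.18·log₂(0.18) = 0.4453
−0.19·log₂(0.19) = 0.4552
−0.35·log₂(0.35) = 0.5301
Sum ≈ 2.1720 → 2.172 bits.

2.172 bits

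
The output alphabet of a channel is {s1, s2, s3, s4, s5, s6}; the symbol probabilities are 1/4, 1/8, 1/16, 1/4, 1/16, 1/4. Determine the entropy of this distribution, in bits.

2.375 bits

Each probability is a power of 1/2, so log₂(1/p) is an integer.
H = Σ p·log₂(1/p) = 1/4·2 + 1/8·3 + 1/16·4 + 1/4·2 + 1/16·4 + 1/4·2 = 2.375 bits.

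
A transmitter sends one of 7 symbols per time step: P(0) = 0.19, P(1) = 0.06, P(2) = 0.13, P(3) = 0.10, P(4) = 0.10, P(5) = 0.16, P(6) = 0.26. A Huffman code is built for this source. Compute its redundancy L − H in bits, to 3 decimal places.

0.036 bits

Entropy H = −Σ p log₂ p ≈ 2.6741 bits.
Huffman merges: 3/50+1/10→4/25; 1/10+13/100→23/100; 4/25+4/25→8/25; 19/100+23/100→21/50; 13/50+8/25→29/50; 21/50+29/50→1. L = 271/100 ≈ 2.7100.
L − H = 2.7100 − 2.6741 = 0.036 bits.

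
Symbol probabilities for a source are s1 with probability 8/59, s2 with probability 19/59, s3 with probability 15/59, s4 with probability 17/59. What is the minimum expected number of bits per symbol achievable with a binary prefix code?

2 bits/symbol

Repeatedly combine the two least-probable nodes; the expected code length is the sum of the merged weights.
merge 8/59 + 15/59 → 23/59
merge 17/59 + 19/59 → 36/59
merge 23/59 + 36/59 → 1
L = 23/59 + 36/59 + 1 = 2 bits/symbol.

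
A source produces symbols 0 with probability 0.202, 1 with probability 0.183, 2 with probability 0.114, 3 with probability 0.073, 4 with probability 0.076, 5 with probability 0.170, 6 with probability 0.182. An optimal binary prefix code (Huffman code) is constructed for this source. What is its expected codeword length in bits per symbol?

Repeatedly combine the two least-probable nodes; the expected code length is the sum of the merged weights.
merge 73/1000 + 19/250 → 149/1000
merge 57/500 + 149/1000 → 263/1000
merge 17/100 + 91/500 → 44/125
merge 183/1000 + 101/500 → 77/200
merge 263/1000 + 44/125 → 123/200
merge 77/200 + 123/200 → 1
L = 149/1000 + 263/1000 + 44/125 + 77/200 + 123/200 + 1 = 691/250 = 2.764 bits/symbol.

2.764 bits/symbol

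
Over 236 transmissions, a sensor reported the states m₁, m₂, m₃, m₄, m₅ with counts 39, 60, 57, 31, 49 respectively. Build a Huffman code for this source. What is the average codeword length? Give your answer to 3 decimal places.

Probabilities are the counts divided by 236.
Repeatedly combine the two least-probable nodes; the expected code length is the sum of the merged weights.
merge 31/236 + 39/236 → 35/118
merge 49/236 + 57/236 → 53/118
merge 15/59 + 35/118 → 65/118
merge 53/118 + 65/118 → 1
L = 35/118 + 53/118 + 65/118 + 1 = 271/118 ≈ 2.297 bits/symbol.

2.297 bits/symbol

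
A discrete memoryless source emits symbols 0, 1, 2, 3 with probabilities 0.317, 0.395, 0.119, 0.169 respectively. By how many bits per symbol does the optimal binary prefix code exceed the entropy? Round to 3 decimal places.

Entropy H = −Σ p log₂ p ≈ 1.8537 bits.
Huffman merges: 119/1000+169/1000→36/125; 36/125+317/1000→121/200; 79/200+121/200→1. L = 1893/1000 ≈ 1.8930.
L − H = 1.8930 − 1.8537 = 0.039 bits.

0.039 bits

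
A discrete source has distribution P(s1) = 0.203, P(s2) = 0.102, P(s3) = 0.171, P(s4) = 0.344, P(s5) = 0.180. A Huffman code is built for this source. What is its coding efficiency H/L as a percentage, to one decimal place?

Entropy H = −Σ p log₂ p ≈ 2.2135 bits.
Huffman merges: 51/500+171/1000→273/1000; 9/50+203/1000→383/1000; 273/1000+43/125→617/1000; 383/1000+617/1000→1. L = 2273/1000 ≈ 2.2730.
Efficiency = H/L = 2.2135/2.2730 = 97.4%.

97.4%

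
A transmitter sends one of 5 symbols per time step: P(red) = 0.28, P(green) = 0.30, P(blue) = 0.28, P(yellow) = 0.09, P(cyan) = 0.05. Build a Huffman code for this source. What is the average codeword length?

2.14 bits/symbol

Repeatedly combine the two least-probable nodes; the expected code length is the sum of the merged weights.
merge 1/20 + 9/100 → 7/50
merge 7/50 + 7/25 → 21/50
merge 7/25 + 3/10 → 29/50
merge 21/50 + 29/50 → 1
L = 7/50 + 21/50 + 29/50 + 1 = 107/50 = 2.14 bits/symbol.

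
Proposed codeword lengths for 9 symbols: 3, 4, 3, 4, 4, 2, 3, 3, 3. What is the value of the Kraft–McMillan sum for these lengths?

With common denominator 2^4 = 16: Σ 2^(−ℓᵢ) = 2/16 + 1/16 + 2/16 + 1/16 + 1/16 + 4/16 + 2/16 + 2/16 + 2/16 = 17/16 = 1.0625.

1.0625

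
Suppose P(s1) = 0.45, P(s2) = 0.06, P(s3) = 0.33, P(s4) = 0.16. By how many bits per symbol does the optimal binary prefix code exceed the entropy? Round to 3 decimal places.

0.057 bits

Entropy H = −Σ p log₂ p ≈ 1.7128 bits.
Huffman merges: 3/50+4/25→11/50; 11/50+33/100→11/20; 9/20+11/20→1. L = 177/100 ≈ 1.7700.
L − H = 1.7700 − 1.7128 = 0.057 bits.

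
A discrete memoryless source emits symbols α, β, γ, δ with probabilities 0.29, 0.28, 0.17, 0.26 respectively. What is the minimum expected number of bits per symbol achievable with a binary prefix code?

2 bits/symbol

Repeatedly combine the two least-probable nodes; the expected code length is the sum of the merged weights.
merge 17/100 + 13/50 → 43/100
merge 7/25 + 29/100 → 57/100
merge 43/100 + 57/100 → 1
L = 43/100 + 57/100 + 1 = 2 bits/symbol.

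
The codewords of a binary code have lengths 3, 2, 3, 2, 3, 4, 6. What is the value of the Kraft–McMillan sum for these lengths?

With common denominator 2^6 = 64: Σ 2^(−ℓᵢ) = 8/64 + 16/64 + 8/64 + 16/64 + 8/64 + 4/64 + 1/64 = 61/64 = 0.953125.

0.953125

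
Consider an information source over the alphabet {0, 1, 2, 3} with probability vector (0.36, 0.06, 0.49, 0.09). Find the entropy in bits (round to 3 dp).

H = −Σ pᵢ log₂ pᵢ.
−0.36·log₂(0.36) = 0.5306
−0.06·log₂(0.06) = 0.2435
−0.49·log₂(0.49) = 0.5043
−0.09·log₂(0.09) = 0.3127
Sum ≈ 1.5911 → 1.591 bits.

1.591 bits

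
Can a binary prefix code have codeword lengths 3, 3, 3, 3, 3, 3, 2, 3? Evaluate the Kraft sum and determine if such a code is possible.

With common denominator 2^3 = 8: Σ 2^(−ℓᵢ) = 1/8 + 1/8 + 1/8 + 1/8 + 1/8 + 1/8 + 2/8 + 1/8 = 9/8 = 1.125.
Kraft's inequality requires Σ ≤ 1; here Σ = 1.125 > 1, so no such prefix code exists.

1.125; no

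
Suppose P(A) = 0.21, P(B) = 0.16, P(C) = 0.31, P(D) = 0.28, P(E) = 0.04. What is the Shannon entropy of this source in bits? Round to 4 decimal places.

2.1196 bits

H = −Σ pᵢ log₂ pᵢ.
−0.21·log₂(0.21) = 0.4728
−0.16·log₂(0.16) = 0.4230
−0.31·log₂(0.31) = 0.5238
−0.28·log₂(0.28) = 0.5142
−0.04·log₂(0.04) = 0.1858
Sum ≈ 2.1196 → 2.1196 bits.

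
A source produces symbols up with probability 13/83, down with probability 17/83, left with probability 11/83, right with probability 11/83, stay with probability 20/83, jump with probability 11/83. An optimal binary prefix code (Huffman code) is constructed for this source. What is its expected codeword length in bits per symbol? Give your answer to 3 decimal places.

2.554 bits/symbol

Repeatedly combine the two least-probable nodes; the expected code length is the sum of the merged weights.
merge 11/83 + 11/83 → 22/83
merge 11/83 + 13/83 → 24/83
merge 17/83 + 20/83 → 37/83
merge 22/83 + 24/83 → 46/83
merge 37/83 + 46/83 → 1
L = 22/83 + 24/83 + 37/83 + 46/83 + 1 = 212/83 ≈ 2.554 bits/symbol.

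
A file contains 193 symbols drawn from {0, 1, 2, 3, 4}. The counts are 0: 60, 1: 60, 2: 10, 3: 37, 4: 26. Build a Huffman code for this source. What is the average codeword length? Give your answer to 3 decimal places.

2.187 bits/symbol

Probabilities are the counts divided by 193.
Repeatedly combine the two least-probable nodes; the expected code length is the sum of the merged weights.
merge 10/193 + 26/193 → 36/193
merge 36/193 + 37/193 → 73/193
merge 60/193 + 60/193 → 120/193
merge 73/193 + 120/193 → 1
L = 36/193 + 73/193 + 120/193 + 1 = 422/193 ≈ 2.187 bits/symbol.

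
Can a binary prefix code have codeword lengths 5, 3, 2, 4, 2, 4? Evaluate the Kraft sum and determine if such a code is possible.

With common denominator 2^5 = 32: Σ 2^(−ℓᵢ) = 1/32 + 4/32 + 8/32 + 2/32 + 8/32 + 2/32 = 25/32 = 0.78125.
Kraft's inequality requires Σ ≤ 1; here Σ = 0.78125 ≤ 1, so such a prefix code exists.

0.78125; yes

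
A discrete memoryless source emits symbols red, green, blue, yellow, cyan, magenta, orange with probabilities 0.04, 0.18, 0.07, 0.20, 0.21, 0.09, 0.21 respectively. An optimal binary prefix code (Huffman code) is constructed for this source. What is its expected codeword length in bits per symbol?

Repeatedly combine the two least-probable nodes; the expected code length is the sum of the merged weights.
merge 1/25 + 7/100 → 11/100
merge 9/100 + 11/100 → 1/5
merge 9/50 + 1/5 → 19/50
merge 1/5 + 21/100 → 41/100
merge 21/100 + 19/50 → 59/100
merge 41/100 + 59/100 → 1
L = 11/100 + 1/5 + 19/50 + 41/100 + 59/100 + 1 = 269/100 = 2.69 bits/symbol.

2.69 bits/symbol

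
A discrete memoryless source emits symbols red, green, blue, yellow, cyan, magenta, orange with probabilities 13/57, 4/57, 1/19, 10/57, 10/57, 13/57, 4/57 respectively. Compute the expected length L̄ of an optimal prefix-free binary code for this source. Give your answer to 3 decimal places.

Repeatedly combine the two least-probable nodes; the expected code length is the sum of the merged weights.
merge 1/19 + 4/57 → 7/57
merge 4/57 + 7/57 → 11/57
merge 10/57 + 10/57 → 20/57
merge 11/57 + 13/57 → 8/19
merge 13/57 + 20/57 → 11/19
merge 8/19 + 11/19 → 1
L = 7/57 + 11/57 + 20/57 + 8/19 + 11/19 + 1 = 8/3 ≈ 2.667 bits/symbol.

2.667 bits/symbol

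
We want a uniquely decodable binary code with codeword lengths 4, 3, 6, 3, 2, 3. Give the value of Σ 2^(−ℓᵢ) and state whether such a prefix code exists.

With common denominator 2^6 = 64: Σ 2^(−ℓᵢ) = 4/64 + 8/64 + 1/64 + 8/64 + 16/64 + 8/64 = 45/64 = 0.703125.
Kraft's inequality requires Σ ≤ 1; here Σ = 0.703125 ≤ 1, so such a prefix code exists.

0.703125; yes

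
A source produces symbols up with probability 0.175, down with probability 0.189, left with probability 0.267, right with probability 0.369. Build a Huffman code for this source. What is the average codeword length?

1.995 bits/symbol

Repeatedly combine the two least-probable nodes; the expected code length is the sum of the merged weights.
merge 7/40 + 189/1000 → 91/250
merge 267/1000 + 91/250 → 631/1000
merge 369/1000 + 631/1000 → 1
L = 91/250 + 631/1000 + 1 = 399/200 = 1.995 bits/symbol.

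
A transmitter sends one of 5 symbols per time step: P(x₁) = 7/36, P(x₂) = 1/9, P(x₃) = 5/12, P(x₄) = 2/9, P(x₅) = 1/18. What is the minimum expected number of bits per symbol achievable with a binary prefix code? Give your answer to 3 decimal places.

Repeatedly combine the two least-probable nodes; the expected code length is the sum of the merged weights.
merge 1/18 + 1/9 → 1/6
merge 1/6 + 7/36 → 13/36
merge 2/9 + 13/36 → 7/12
merge 5/12 + 7/12 → 1
L = 1/6 + 13/36 + 7/12 + 1 = 19/9 ≈ 2.111 bits/symbol.

2.111 bits/symbol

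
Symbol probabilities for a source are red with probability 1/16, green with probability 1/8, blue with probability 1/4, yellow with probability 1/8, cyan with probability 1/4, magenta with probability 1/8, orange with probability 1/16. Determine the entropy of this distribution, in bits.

2.625 bits

Each probability is a power of 1/2, so log₂(1/p) is an integer.
H = Σ p·log₂(1/p) = 1/16·4 + 1/8·3 + 1/4·2 + 1/8·3 + 1/4·2 + 1/8·3 + 1/16·4 = 2.625 bits.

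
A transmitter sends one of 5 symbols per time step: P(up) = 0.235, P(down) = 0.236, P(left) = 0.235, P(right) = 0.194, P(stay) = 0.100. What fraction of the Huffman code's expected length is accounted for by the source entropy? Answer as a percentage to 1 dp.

Entropy H = −Σ p log₂ p ≈ 2.2647 bits.
Huffman merges: 1/10+97/500→147/500; 47/200+47/200→47/100; 59/250+147/500→53/100; 47/100+53/100→1. L = 1147/500 ≈ 2.2940.
Efficiency = H/L = 2.2647/2.2940 = 98.7%.

98.7%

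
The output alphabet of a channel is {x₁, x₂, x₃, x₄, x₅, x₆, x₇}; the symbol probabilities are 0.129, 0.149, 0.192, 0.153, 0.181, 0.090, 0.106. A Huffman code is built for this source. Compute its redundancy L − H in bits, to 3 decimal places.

0.044 bits

Entropy H = −Σ p log₂ p ≈ 2.7641 bits.
Huffman merges: 9/100+53/500→49/250; 129/1000+149/1000→139/500; 153/1000+181/1000→167/500; 24/125+49/250→97/250; 139/500+167/500→153/250; 97/250+153/250→1. L = 351/125 ≈ 2.8080.
L − H = 2.8080 − 2.7641 = 0.044 bits.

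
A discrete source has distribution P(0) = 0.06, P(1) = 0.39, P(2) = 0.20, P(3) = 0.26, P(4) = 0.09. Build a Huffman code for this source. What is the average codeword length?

2.11 bits/symbol

Repeatedly combine the two least-probable nodes; the expected code length is the sum of the merged weights.
merge 3/50 + 9/100 → 3/20
merge 3/20 + 1/5 → 7/20
merge 13/50 + 7/20 → 61/100
merge 39/100 + 61/100 → 1
L = 3/20 + 7/20 + 61/100 + 1 = 211/100 = 2.11 bits/symbol.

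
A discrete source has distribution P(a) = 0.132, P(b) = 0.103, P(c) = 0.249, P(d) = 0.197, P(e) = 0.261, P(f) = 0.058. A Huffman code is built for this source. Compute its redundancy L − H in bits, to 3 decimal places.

0.025 bits

Entropy H = −Σ p log₂ p ≈ 2.4286 bits.
Huffman merges: 29/500+103/1000→161/1000; 33/250+161/1000→293/1000; 197/1000+249/1000→223/500; 261/1000+293/1000→277/500; 223/500+277/500→1. L = 1227/500 ≈ 2.4540.
L − H = 2.4540 − 2.4286 = 0.025 bits.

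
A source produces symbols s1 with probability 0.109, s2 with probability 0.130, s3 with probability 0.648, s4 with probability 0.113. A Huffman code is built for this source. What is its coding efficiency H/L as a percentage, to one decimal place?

94.8%

Entropy H = −Σ p log₂ p ≈ 1.4922 bits.
Huffman merges: 109/1000+113/1000→111/500; 13/100+111/500→44/125; 44/125+81/125→1. L = 787/500 ≈ 1.5740.
Efficiency = H/L = 1.4922/1.5740 = 94.8%.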